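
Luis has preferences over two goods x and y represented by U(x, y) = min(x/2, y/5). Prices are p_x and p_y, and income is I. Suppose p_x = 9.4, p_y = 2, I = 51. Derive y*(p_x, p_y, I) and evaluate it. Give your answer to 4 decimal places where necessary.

y* = 8.8542

Leontief preferences: the optimum is at the kink where x/2 = y/5, i.e. y = (5/2)·x.
Budget: p_x·x + p_y·(5/2)·x = I, so (2·p_x + 5·p_y)·x = 2·I.
Demand: x*(p_x,p_y,I) = 2·I/(2·p_x + 5·p_y), y* = 5·I/(2·p_x + 5·p_y).
Here 2·9.4 + 5·2 = 28.8, giving y* = 8.8542.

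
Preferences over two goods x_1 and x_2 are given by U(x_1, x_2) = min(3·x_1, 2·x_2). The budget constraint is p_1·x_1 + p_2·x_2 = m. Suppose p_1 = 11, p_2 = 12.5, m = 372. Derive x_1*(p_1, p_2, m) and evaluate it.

x_1* = 12.5042

Demand: x_1*(p_1,p_2,m) = 2·m/(2·p_1 + 3·p_2), x_2* = 3·m/(2·p_1 + 3·p_2).
Here 2·11 + 3·12.5 = 59.5, giving x_1* = 12.5042.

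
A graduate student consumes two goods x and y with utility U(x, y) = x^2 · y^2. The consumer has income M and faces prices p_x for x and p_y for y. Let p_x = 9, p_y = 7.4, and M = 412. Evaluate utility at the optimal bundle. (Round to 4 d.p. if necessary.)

MU_x/MU_y = (2·y)/(2·x); tangency sets this equal to p_x/p_y.
So 2·p_y·y = 2·p_x·x; combined with the budget, a share 0.5 of income goes to x.
Demand: x*(p_x,p_y,M) = 0.5·M/p_x and y* = 0.5·M/p_y.
At p_x=9, p_y=7.4, M=412: x* = 0.5·412/9 = 22.8889, y* = 27.8378.
Utility at the optimum: U(22.8889, 27.8378) = 405994.7551.

V = 405994.7551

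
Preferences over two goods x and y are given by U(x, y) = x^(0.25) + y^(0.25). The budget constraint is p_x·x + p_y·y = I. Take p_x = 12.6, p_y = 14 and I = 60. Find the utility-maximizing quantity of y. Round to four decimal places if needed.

y* = 2.1052

MU_x ∝ x^(-0.75), MU_y ∝ y^(-0.75), so MRS = (y/x)^(0.75) = p_x/p_y.
Hence y/x = (p_x/p_y)^(1/(0.75)), i.e. raised to the 4/3 power.
Substitute y = (y/x)·x into the budget: x* = I/(p_x + p_y·(y/x)).
Numerically y/x = 0.86894, so x* = 60/(12.6 + 14·0.86894) = 2.4228 and y* = 0.86894·2.4228 = 2.1052.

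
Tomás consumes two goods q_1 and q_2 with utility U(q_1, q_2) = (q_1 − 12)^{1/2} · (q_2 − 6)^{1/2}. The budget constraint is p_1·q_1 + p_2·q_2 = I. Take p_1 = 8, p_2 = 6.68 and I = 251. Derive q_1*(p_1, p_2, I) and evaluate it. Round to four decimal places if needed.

q_1* = 19.1825

Let q_1' = q_1−12, q_2' = q_2−6. MRS = q_2'/q_1' = p_1/p_2.
After buying the subsistence bundle (12, 6), a share 0.5 of the remaining income goes to q_1: q_1* = 12 + 0.5·(I − 12p_1 − 6p_2)/p_1.
Discretionary income = 251 − 12·8 − 6·6.68 = 114.92; q_1* = 12 + 0.5·114.92/8 = 19.1825.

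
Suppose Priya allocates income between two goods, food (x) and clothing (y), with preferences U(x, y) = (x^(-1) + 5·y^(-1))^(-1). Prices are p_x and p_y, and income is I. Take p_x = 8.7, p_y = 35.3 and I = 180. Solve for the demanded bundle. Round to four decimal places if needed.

MRS = MU_x/MU_y = (1/5)·(y/x)^(2). Set equal to p_x/p_y.
Hence y/x = (5·p_x/p_y)^(1/(2)), i.e. raised to the 0.5 power.
With the ratio pinned down, the budget gives x* = I/(p_x + p_y·(y/x)) and y* = (y/x)·x*.
Numerically y/x = 1.110088, so x* = 180/(8.7 + 35.3·1.110088) = 3.7589 and y* = 1.110088·3.7589 = 4.1727.

x* = 3.7589, y* = 4.1727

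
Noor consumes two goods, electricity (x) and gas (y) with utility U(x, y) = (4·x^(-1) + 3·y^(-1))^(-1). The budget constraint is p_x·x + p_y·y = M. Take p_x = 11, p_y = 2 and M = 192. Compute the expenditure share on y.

share on y = 0.2697

From the CES first-order condition, (4/3)·(y/x)^(2) = p_x/p_y.
Solve for the ratio: y/x = [(3/4)·p_x/p_y]^(0.5).
Substitute y = (y/x)·x into the budget: x* = M/(p_x + p_y·(y/x)).
Numerically y/x = 2.03101, so x* = 192/(11 + 2·2.03101) = 12.7473 and y* = 2.03101·12.7473 = 25.8899.
Expenditure on y: 2·25.8899 = 51.7798; share = 0.2697.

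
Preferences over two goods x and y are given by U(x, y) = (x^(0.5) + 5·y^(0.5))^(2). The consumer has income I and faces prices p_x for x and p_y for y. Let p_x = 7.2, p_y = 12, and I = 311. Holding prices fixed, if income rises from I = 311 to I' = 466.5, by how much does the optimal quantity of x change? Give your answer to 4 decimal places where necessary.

Δx* = 1.3498

With the ratio pinned down, the budget gives x* = I/(p_x + p_y·(y/x)) and y* = (y/x)·x*.
Numerically y/x = 9, so x* = 311/(7.2 + 12·9) = 2.6997.
At I' = 466.5: x* = 4.0495. Change: 4.0495 − 2.6997 = 1.3498.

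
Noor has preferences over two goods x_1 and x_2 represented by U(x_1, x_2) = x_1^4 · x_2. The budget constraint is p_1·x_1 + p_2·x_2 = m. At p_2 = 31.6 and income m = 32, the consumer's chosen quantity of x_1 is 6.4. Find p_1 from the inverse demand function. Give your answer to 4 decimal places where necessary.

p_1 = 4

The MRS is 4·x_2/x_1. Set MRS = p_1/p_2.
Rearranging, p_2·x_2 = (1/4)·p_1·x_1. Substituting into the budget gives p_1·x_1·(1 + (1/4)) = m.
Demand: x_1*(p_1,p_2,m) = 0.8·m/p_1 and x_2* = 0.2·m/p_2.
Set x_1* = 6.4 in the demand function and solve for p_1: p_1 = 4.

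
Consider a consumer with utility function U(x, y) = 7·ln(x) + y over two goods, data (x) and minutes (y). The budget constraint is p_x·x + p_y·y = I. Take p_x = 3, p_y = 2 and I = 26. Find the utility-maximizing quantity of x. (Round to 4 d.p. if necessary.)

x* = 4.6667

Set MRS = p_x/p_y: (7/x)/1 = p_x/p_y.
So x*(p_x,p_y) = 7·p_y/p_x, independent of income; and y* = (I − 7·p_y)/p_y.
At the given prices: x* = 7·2/3 = 4.6667.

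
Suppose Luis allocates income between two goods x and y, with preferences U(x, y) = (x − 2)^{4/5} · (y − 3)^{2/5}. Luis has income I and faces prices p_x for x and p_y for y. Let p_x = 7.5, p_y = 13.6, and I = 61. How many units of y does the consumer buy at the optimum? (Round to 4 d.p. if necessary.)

This is Cobb-Douglas in (x−2, y−3): tangency gives 0.8·p_y·(y−3) = 0.4·p_x·(x−2).
Substituting into the budget: x* = 2 + 2/3·(I − 2·p_x − 3·p_y)/p_x, and y* = 3 + 1/3·(…)/p_y.
Discretionary income = 61 − 2·7.5 − 3·13.6 = 5.2; y* = 3 + 1/3·5.2/13.6 = 3.1275.

y* = 3.1275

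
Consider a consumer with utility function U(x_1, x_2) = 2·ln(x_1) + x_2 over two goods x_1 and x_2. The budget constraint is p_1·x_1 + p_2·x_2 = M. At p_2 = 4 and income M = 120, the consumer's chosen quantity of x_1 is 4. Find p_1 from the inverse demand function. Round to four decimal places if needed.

Set MRS = p_1/p_2: (2/x_1)/1 = p_1/p_2.
So x_1*(p_1,p_2) = 2·p_2/p_1, independent of income; and x_2* = (M − 2·p_2)/p_2.
Set x_1* = 4 in the demand function and solve for p_1: p_1 = 2.

p_1 = 2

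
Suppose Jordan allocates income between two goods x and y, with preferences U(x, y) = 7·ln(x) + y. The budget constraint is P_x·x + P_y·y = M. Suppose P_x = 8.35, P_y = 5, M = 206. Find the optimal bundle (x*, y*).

x* = 4.1916, y* = 34.2

Set MRS = P_x/P_y: (7/x)/1 = P_x/P_y.
So x*(P_x,P_y) = 7·P_y/P_x, independent of income; and y* = (M − 7·P_y)/P_y.
At the given prices: x* = 7·5/8.35 = 4.1916, and y* = 34.2.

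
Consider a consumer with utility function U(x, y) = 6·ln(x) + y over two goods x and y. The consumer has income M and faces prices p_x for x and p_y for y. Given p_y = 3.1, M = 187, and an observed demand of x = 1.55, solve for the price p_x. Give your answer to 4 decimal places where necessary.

MU_x = 6/x, MU_y = 1. Tangency: 6/x = p_x/p_y.
So x*(p_x,p_y) = 6·p_y/p_x, independent of income; and y* = (M − 6·p_y)/p_y.
Set x* = 1.55 in the demand function and solve for p_x: p_x = 12.

p_x = 12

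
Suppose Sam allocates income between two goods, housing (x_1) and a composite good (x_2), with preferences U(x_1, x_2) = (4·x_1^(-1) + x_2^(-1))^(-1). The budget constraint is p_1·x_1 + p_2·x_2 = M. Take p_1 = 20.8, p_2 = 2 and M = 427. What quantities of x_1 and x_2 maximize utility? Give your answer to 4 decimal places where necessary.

MRS = MU_x_1/MU_x_2 = 4·(x_2/x_1)^(2). Set equal to p_1/p_2.
Solve for the ratio: x_2/x_1 = [(1/4)·p_1/p_2]^(0.5).
Substitute x_2 = (x_2/x_1)·x_1 into the budget: x_1* = M/(p_1 + p_2·(x_2/x_1)).
Numerically x_2/x_1 = 1.612452, so x_1* = 427/(20.8 + 2·1.612452) = 17.7732 and x_2* = 1.612452·17.7732 = 28.6585.

x_1* = 17.7732, x_2* = 28.6585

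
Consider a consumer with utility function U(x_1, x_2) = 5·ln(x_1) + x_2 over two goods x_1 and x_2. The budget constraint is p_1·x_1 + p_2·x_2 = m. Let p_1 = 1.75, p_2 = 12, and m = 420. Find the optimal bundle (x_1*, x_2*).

So x_1*(p_1,p_2) = 5·p_2/p_1, independent of income; and x_2* = (m − 5·p_2)/p_2.
At the given prices: x_1* = 5·12/1.75 = 34.2857, and x_2* = 30.

x_1* = 34.2857, x_2* = 30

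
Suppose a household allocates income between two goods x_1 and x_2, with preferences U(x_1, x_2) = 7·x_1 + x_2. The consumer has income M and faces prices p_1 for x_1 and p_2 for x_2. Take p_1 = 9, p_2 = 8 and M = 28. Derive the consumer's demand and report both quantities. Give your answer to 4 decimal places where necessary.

x_1 gives more utility per dollar, so spend all income on x_1: x_1* = M/p_1, x_2* = 0.
Numerically: x_1* = 3.1111, x_2* = 0.

x_1* = 3.1111, x_2* = 0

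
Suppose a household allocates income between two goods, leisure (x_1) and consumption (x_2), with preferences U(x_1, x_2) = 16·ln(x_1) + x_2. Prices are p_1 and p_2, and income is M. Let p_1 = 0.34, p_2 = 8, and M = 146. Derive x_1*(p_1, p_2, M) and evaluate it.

MU_x_1 = 16/x_1, MU_x_2 = 1. Tangency: 16/x_1 = p_1/p_2.
So x_1*(p_1,p_2) = 16·p_2/p_1, independent of income; and x_2* = (M − 16·p_2)/p_2.
At the given prices: x_1* = 16·8/0.34 = 376.4706.

x_1* = 376.4706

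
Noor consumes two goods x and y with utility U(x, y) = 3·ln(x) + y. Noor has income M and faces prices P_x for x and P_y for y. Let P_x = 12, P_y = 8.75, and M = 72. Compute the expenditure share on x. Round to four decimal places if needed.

Set MRS = P_x/P_y: (3/x)/1 = P_x/P_y.
So x*(P_x,P_y) = 3·P_y/P_x, independent of income; and y* = (M − 3·P_y)/P_y.
At the given prices: x* = 3·8.75/12 = 2.1875, and y* = 5.2286.
Expenditure on x: 12·2.1875 = 26.25; share = 0.3646.

share on x = 0.3646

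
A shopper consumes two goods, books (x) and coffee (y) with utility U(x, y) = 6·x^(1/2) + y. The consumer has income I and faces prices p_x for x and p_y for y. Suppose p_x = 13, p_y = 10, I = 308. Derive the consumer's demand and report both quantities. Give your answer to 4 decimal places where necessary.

Thus x* = (3·p_y/p_x)² — independent of I — with the rest of income spent on y.
Plugging in: x* = (3·10/13)² = 5.3254, y* = 23.8769.

x* = 5.3254, y* = 23.8769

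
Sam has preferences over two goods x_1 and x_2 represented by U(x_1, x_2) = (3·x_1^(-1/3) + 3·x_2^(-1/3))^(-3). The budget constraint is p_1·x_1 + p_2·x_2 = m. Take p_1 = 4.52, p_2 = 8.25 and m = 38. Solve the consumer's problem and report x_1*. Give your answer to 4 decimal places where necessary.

x_1* = 3.888

With the ratio pinned down, the budget gives x_1* = m/(p_1 + p_2·(x_2/x_1)) and x_2* = (x_2/x_1)·x_1*.
Numerically x_2/x_1 = 0.636815, so x_1* = 38/(4.52 + 8.25·0.636815) = 3.888.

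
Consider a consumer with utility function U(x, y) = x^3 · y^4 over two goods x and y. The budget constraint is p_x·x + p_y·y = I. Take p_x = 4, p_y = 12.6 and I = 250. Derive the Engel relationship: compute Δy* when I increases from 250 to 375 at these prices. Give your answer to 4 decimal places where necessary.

Tangency: MRS = (3/4)·y/x = p_x/p_y.
So 3·p_y·y = 4·p_x·x; combined with the budget, a share 3/7 of income goes to x.
Demand: x*(p_x,p_y,I) = 3/7·I/p_x and y* = 4/7·I/p_y.
At p_x=4, p_y=12.6, I=250: y* = 4/7·250/12.6 = 11.3379.
At I' = 375: y* = 17.0068. Change: 17.0068 − 11.3379 = 5.6689.

Δy* = 5.6689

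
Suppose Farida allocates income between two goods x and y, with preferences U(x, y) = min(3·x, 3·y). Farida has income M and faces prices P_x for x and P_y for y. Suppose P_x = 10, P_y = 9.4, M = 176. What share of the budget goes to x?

Demand: x*(P_x,P_y,M) = 3·M/(3·P_x + 3·P_y), y* = 3·M/(3·P_x + 3·P_y).
Here 3·10 + 3·9.4 = 58.2, giving x* = 9.0722 and y* = 9.0722.
Expenditure on x: 10·9.0722 = 90.7216; share = 0.5155.

share on x = 0.5155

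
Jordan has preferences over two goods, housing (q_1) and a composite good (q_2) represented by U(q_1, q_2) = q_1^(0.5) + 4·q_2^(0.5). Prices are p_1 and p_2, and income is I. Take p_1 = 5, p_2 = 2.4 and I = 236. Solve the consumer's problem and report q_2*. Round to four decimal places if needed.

q_2* = 95.4693

From the CES first-order condition, (1/4)·(q_2/q_1)^(0.5) = p_1/p_2.
Hence q_2/q_1 = (4·p_1/p_2)^(1/(0.5)), i.e. raised to the 2 power.
With the ratio pinned down, the budget gives q_1* = I/(p_1 + p_2·(q_2/q_1)) and q_2* = (q_2/q_1)·q_1*.
Numerically q_2/q_1 = 69.444444, so q_1* = 236/(5 + 2.4·69.444444) = 1.3748 and q_2* = 69.444444·1.3748 = 95.4693.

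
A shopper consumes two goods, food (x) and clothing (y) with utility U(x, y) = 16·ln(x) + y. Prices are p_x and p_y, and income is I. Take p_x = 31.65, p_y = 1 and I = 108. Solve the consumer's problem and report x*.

MU_x = 16/x, MU_y = 1. Tangency: 16/x = p_x/p_y.
So x*(p_x,p_y) = 16·p_y/p_x, independent of income; and y* = (I − 16·p_y)/p_y.
At the given prices: x* = 16·1/31.65 = 0.5055.

x* = 0.5055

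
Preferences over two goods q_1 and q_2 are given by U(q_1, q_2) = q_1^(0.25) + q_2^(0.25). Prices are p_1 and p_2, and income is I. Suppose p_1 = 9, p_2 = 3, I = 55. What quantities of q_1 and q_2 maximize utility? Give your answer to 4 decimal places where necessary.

q_1* = 2.5022, q_2* = 10.8266

MU_q_1 ∝ q_1^(-0.75), MU_q_2 ∝ q_2^(-0.75), so MRS = (q_2/q_1)^(0.75) = p_1/p_2.
Hence q_2/q_1 = (p_1/p_2)^(1/(0.75)), i.e. raised to the 4/3 power.
With the ratio pinned down, the budget gives q_1* = I/(p_1 + p_2·(q_2/q_1)) and q_2* = (q_2/q_1)·q_1*.
Numerically q_2/q_1 = 4.326749, so q_1* = 55/(9 + 3·4.326749) = 2.5022 and q_2* = 4.326749·2.5022 = 10.8266.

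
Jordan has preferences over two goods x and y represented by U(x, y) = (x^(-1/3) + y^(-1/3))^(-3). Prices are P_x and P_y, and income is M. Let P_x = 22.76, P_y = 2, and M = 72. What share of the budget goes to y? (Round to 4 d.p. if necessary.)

share on y = 0.3525

MRS = MU_x/MU_y = (y/x)^(4/3). Set equal to P_x/P_y.
Hence y/x = (P_x/P_y)^(1/(4/3)), i.e. raised to the 0.75 power.
With the ratio pinned down, the budget gives x* = M/(P_x + P_y·(y/x)) and y* = (y/x)·x*.
Numerically y/x = 6.195933, so x* = 72/(22.76 + 2·6.195933) = 2.0483 and y* = 6.195933·2.0483 = 12.6909.
Expenditure on y: 2·12.6909 = 25.3817; share = 0.3525.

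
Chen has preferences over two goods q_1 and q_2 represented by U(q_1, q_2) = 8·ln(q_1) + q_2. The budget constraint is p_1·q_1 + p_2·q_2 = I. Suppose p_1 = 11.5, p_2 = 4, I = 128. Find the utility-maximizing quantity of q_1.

So q_1*(p_1,p_2) = 8·p_2/p_1, independent of income; and q_2* = (I − 8·p_2)/p_2.
At the given prices: q_1* = 8·4/11.5 = 2.7826.

q_1* = 2.7826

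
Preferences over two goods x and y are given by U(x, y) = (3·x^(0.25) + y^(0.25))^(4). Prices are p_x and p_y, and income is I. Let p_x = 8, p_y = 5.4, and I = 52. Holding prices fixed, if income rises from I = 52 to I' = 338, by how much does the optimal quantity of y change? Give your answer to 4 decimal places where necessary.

Δy* = 11.0444

With the ratio pinned down, the budget gives x* = I/(p_x + p_y·(y/x)) and y* = (y/x)·x*.
Numerically y/x = 0.390331, so x* = 52/(8 + 5.4·0.390331) = 5.1445 and y* = 0.390331·5.1445 = 2.0081.
At I' = 338: y* = 13.0525. Change: 13.0525 − 2.0081 = 11.0444.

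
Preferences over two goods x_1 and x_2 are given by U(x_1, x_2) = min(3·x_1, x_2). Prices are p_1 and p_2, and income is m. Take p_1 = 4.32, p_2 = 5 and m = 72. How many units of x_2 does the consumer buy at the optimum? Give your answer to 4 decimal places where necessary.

Leontief preferences: the optimum is at the kink where x_1/1 = x_2/3, i.e. x_2 = 3·x_1.
Budget: p_1·x_1 + p_2·3·x_1 = m, so (p_1 + 3·p_2)·x_1 = m.
Demand: x_1*(p_1,p_2,m) = m/(p_1 + 3·p_2), x_2* = 3·m/(p_1 + 3·p_2).
Here 4.32 + 3·5 = 19.32, giving x_2* = 11.1801.

x_2* = 11.1801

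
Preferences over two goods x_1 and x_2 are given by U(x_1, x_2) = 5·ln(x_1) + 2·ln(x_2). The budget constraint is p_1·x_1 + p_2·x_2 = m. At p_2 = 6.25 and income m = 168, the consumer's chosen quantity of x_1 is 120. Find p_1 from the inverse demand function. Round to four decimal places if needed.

The MRS is (5/2)·x_2/x_1. Set MRS = p_1/p_2.
Rearranging, p_2·x_2 = (2/5)·p_1·x_1. Substituting into the budget gives p_1·x_1·(1 + (2/5)) = m.
Demand: x_1*(p_1,p_2,m) = 5/7·m/p_1 and x_2* = 2/7·m/p_2.
Set x_1* = 120 in the demand function and solve for p_1: p_1 = 1.

p_1 = 1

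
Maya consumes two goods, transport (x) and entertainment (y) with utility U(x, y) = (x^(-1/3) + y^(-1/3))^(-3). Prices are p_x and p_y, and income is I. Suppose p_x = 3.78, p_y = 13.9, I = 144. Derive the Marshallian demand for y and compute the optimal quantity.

y* = 6.0156

MU_x ∝ x^(-4/3), MU_y ∝ y^(-4/3), so MRS = (y/x)^(4/3) = p_x/p_y.
Solve for the ratio: y/x = [p_x/p_y]^(0.75).
Substitute y = (y/x)·x into the budget: x* = I/(p_x + p_y·(y/x)).
Numerically y/x = 0.37658, so x* = 144/(3.78 + 13.9·0.37658) = 15.9743 and y* = 0.37658·15.9743 = 6.0156.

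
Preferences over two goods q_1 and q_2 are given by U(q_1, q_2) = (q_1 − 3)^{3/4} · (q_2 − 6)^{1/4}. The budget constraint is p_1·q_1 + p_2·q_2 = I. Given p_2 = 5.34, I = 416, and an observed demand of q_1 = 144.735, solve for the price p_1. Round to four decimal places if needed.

This is Cobb-Douglas in (q_1−3, q_2−6): tangency gives 0.75·p_2·(q_2−6) = 0.25·p_1·(q_1−3).
Substituting into the budget: q_1* = 3 + 0.75·(I − 3·p_1 − 6·p_2)/p_1, and q_2* = 6 + 0.25·(…)/p_2.
Set q_1* = 144.735 in the demand function and solve for p_1: p_1 = 2.

p_1 = 2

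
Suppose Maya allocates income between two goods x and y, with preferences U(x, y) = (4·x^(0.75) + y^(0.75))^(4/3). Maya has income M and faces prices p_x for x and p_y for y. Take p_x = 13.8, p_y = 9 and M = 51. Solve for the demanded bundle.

With the ratio pinned down, the budget gives x* = M/(p_x + p_y·(y/x)) and y* = (y/x)·x*.
Numerically y/x = 0.021593, so x* = 51/(13.8 + 9·0.021593) = 3.6443 and y* = 0.021593·3.6443 = 0.0787.

x* = 3.6443, y* = 0.0787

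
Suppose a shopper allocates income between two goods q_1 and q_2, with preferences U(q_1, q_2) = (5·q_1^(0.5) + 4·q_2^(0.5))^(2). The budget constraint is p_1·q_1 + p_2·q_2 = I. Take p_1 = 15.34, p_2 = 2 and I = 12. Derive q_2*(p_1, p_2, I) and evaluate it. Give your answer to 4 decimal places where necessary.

MRS = MU_q_1/MU_q_2 = (5/4)·(q_2/q_1)^(0.5). Set equal to p_1/p_2.
Hence q_2/q_1 = ((4/5)·p_1/p_2)^(1/(0.5)), i.e. raised to the 2 power.
With the ratio pinned down, the budget gives q_1* = I/(p_1 + p_2·(q_2/q_1)) and q_2* = (q_2/q_1)·q_1*.
Numerically q_2/q_1 = 37.650496, so q_1* = 12/(15.34 + 2·37.650496) = 0.1324 and q_2* = 37.650496·0.1324 = 4.9846.

q_2* = 4.9846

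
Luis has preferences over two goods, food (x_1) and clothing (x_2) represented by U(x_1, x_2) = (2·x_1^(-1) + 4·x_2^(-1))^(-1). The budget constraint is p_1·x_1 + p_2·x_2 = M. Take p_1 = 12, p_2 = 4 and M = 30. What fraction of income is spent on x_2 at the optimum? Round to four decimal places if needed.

share on x_2 = 0.4495

From the CES first-order condition, (1/2)·(x_2/x_1)^(2) = p_1/p_2.
Hence x_2/x_1 = (2·p_1/p_2)^(1/(2)), i.e. raised to the 0.5 power.
Substitute x_2 = (x_2/x_1)·x_1 into the budget: x_1* = M/(p_1 + p_2·(x_2/x_1)).
Numerically x_2/x_1 = 2.44949, so x_1* = 30/(12 + 4·2.44949) = 1.3763 and x_2* = 2.44949·1.3763 = 3.3712.
Expenditure on x_2: 4·3.3712 = 13.4847; share = 0.4495.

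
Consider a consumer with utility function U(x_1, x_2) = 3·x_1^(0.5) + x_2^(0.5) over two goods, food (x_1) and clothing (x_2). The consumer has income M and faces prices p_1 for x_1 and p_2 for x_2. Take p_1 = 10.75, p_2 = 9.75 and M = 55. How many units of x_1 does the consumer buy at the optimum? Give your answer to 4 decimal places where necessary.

x_1* = 4.5579

Numerically x_2/x_1 = 0.135072, so x_1* = 55/(10.75 + 9.75·0.135072) = 4.5579.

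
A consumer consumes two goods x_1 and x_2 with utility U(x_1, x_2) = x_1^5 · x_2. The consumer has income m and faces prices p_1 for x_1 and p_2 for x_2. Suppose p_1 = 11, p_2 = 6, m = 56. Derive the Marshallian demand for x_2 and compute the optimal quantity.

Demand: x_1*(p_1,p_2,m) = 5/6·m/p_1 and x_2* = 1/6·m/p_2.
At p_1=11, p_2=6, m=56: x_2* = 1/6·56/6 = 1.5556.

x_2* = 1.5556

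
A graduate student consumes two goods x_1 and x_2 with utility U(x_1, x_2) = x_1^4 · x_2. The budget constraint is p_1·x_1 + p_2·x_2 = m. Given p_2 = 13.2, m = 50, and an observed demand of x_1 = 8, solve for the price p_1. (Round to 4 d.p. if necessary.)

MU_x_1/MU_x_2 = (4·x_2)/(x_1); tangency sets this equal to p_1/p_2.
Rearranging, p_2·x_2 = (1/4)·p_1·x_1. Substituting into the budget gives p_1·x_1·(1 + (1/4)) = m.
Demand: x_1*(p_1,p_2,m) = 0.8·m/p_1 and x_2* = 0.2·m/p_2.
Set x_1* = 8 in the demand function and solve for p_1: p_1 = 5.

p_1 = 5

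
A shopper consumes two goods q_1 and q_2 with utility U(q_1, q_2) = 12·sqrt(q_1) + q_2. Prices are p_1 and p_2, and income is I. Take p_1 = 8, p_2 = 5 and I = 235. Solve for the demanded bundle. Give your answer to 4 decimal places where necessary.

MU_q_1 = 6/√q_1, MU_q_2 = 1. Tangency: 6/√q_1 = p_1/p_2.
Thus q_1* = (6·p_2/p_1)² — independent of I — with the rest of income spent on q_2.
Plugging in: q_1* = (6·5/8)² = 14.0625, q_2* = 24.5.

q_1* = 14.0625, q_2* = 24.5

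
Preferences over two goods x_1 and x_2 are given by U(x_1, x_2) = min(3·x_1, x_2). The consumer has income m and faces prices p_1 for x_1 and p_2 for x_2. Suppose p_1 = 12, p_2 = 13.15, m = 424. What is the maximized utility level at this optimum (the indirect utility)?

V = 24.723

Leontief preferences: the optimum is at the kink where x_1/1 = x_2/3, i.e. x_2 = 3·x_1.
Budget: p_1·x_1 + p_2·3·x_1 = m, so (p_1 + 3·p_2)·x_1 = m.
Demand: x_1*(p_1,p_2,m) = m/(p_1 + 3·p_2), x_2* = 3·m/(p_1 + 3·p_2).
Here 12 + 3·13.15 = 51.45, giving x_1* = 8.241 and x_2* = 24.723.
Utility at the optimum: U(8.241, 24.723) = 24.723.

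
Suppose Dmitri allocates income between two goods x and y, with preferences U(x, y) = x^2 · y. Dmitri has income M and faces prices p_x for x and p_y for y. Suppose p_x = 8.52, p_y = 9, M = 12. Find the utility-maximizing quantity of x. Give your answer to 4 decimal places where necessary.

x* = 0.939

Tangency: MRS = 2·y/x = p_x/p_y.
Rearranging, p_y·y = (1/2)·p_x·x. Substituting into the budget gives p_x·x·(1 + (1/2)) = M.
Demand: x*(p_x,p_y,M) = 2/3·M/p_x and y* = 1/3·M/p_y.
At p_x=8.52, p_y=9, M=12: x* = 2/3·12/8.52 = 0.939.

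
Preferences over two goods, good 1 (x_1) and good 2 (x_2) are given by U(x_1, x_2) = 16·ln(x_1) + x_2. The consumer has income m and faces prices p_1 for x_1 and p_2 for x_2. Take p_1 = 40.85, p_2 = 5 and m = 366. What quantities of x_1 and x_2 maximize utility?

x_1* = 1.9584, x_2* = 57.2

Set MRS = p_1/p_2: (16/x_1)/1 = p_1/p_2.
So x_1*(p_1,p_2) = 16·p_2/p_1, independent of income; and x_2* = (m − 16·p_2)/p_2.
At the given prices: x_1* = 16·5/40.85 = 1.9584, and x_2* = 57.2.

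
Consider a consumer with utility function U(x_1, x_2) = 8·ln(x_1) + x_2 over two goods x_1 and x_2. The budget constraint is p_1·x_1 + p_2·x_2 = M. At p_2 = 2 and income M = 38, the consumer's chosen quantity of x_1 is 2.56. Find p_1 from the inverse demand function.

p_1 = 6.25

Set MRS = p_1/p_2: (8/x_1)/1 = p_1/p_2.
So x_1*(p_1,p_2) = 8·p_2/p_1, independent of income; and x_2* = (M − 8·p_2)/p_2.
Set x_1* = 2.56 in the demand function and solve for p_1: p_1 = 6.25.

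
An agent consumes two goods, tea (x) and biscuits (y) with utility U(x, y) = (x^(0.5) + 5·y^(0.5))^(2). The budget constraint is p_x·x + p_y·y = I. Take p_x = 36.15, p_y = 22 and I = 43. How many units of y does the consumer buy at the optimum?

y* = 1.9081

MRS = MU_x/MU_y = (1/5)·(y/x)^(0.5). Set equal to p_x/p_y.
Hence y/x = (5·p_x/p_y)^(1/(0.5)), i.e. raised to the 2 power.
Substitute y = (y/x)·x into the budget: x* = I/(p_x + p_y·(y/x)).
Numerically y/x = 67.501162, so x* = 43/(36.15 + 22·67.501162) = 0.0283 and y* = 67.501162·0.0283 = 1.9081.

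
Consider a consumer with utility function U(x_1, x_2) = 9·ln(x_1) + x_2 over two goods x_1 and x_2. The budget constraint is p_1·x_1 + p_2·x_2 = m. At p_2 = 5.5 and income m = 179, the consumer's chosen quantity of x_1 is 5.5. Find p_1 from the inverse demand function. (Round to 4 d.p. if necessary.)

MU_x_1 = 9/x_1, MU_x_2 = 1. Tangency: 9/x_1 = p_1/p_2.
So x_1*(p_1,p_2) = 9·p_2/p_1, independent of income; and x_2* = (m − 9·p_2)/p_2.
Set x_1* = 5.5 in the demand function and solve for p_1: p_1 = 9.

p_1 = 9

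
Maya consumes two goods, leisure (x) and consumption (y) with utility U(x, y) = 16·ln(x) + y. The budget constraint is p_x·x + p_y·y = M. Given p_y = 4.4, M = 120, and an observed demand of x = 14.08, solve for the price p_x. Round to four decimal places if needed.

p_x = 5

Set MRS = p_x/p_y: (16/x)/1 = p_x/p_y.
So x*(p_x,p_y) = 16·p_y/p_x, independent of income; and y* = (M − 16·p_y)/p_y.
Set x* = 14.08 in the demand function and solve for p_x: p_x = 5.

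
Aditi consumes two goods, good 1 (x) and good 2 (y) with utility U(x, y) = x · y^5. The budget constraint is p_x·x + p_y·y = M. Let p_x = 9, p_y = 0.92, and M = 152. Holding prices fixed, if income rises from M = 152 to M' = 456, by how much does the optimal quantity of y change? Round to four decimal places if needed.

Δy* = 275.3623

At p_x=9, p_y=0.92, M=152: y* = 5/6·152/0.92 = 137.6812.
At M' = 456: y* = 413.0435. Change: 413.0435 − 137.6812 = 275.3623.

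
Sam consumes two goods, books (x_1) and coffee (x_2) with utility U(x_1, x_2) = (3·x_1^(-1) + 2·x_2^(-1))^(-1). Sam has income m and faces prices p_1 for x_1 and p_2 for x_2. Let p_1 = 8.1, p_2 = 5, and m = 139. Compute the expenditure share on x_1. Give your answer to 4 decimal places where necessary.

MU_x_1 ∝ 3·x_1^(-2), MU_x_2 ∝ 2·x_2^(-2), so MRS = (3/2)·(x_2/x_1)^(2) = p_1/p_2.
Hence x_2/x_1 = ((2/3)·p_1/p_2)^(1/(2)), i.e. raised to the 0.5 power.
Substitute x_2 = (x_2/x_1)·x_1 into the budget: x_1* = m/(p_1 + p_2·(x_2/x_1)).
Numerically x_2/x_1 = 1.03923, so x_1* = 139/(8.1 + 5·1.03923) = 10.4542 and x_2* = 1.03923·10.4542 = 10.8643.
Expenditure on x_1: 8.1·10.4542 = 84.6786; share = 0.6092.

share on x_1 = 0.6092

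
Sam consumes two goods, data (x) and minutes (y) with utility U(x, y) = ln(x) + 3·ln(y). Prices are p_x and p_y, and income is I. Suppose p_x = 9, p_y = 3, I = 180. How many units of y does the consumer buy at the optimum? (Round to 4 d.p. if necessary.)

The MRS is (1/3)·y/x. Set MRS = p_x/p_y.
So p_y·y = 3·p_x·x; combined with the budget, a share 0.25 of income goes to x.
Demand: x*(p_x,p_y,I) = 0.25·I/p_x and y* = 0.75·I/p_y.
At p_x=9, p_y=3, I=180: y* = 0.75·180/3 = 45.

y* = 45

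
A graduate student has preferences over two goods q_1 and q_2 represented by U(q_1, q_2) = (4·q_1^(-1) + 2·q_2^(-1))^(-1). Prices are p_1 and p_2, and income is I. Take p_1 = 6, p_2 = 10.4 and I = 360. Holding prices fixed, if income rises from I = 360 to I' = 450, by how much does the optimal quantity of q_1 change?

Δq_1* = 7.7682

From the CES first-order condition, 2·(q_2/q_1)^(2) = p_1/p_2.
Hence q_2/q_1 = ((1/2)·p_1/p_2)^(1/(2)), i.e. raised to the 0.5 power.
Substitute q_2 = (q_2/q_1)·q_1 into the budget: q_1* = I/(p_1 + p_2·(q_2/q_1)).
Numerically q_2/q_1 = 0.537086, so q_1* = 360/(6 + 10.4·0.537086) = 31.0728.
At I' = 450: q_1* = 38.841. Change: 38.841 − 31.0728 = 7.7682.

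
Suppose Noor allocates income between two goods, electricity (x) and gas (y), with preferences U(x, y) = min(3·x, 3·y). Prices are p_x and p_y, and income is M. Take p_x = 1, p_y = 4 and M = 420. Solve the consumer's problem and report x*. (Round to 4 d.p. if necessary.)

Demand: x*(p_x,p_y,M) = 3·M/(3·p_x + 3·p_y), y* = 3·M/(3·p_x + 3·p_y).
Here 3·1 + 3·4 = 15, giving x* = 84.

x* = 84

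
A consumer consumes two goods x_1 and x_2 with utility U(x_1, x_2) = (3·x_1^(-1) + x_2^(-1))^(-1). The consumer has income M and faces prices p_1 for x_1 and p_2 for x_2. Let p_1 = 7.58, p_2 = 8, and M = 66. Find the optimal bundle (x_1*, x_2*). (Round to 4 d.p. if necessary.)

x_1* = 5.4654, x_2* = 3.0715

Substitute x_2 = (x_2/x_1)·x_1 into the budget: x_1* = M/(p_1 + p_2·(x_2/x_1)).
Numerically x_2/x_1 = 0.561991, so x_1* = 66/(7.58 + 8·0.561991) = 5.4654 and x_2* = 0.561991·5.4654 = 3.0715.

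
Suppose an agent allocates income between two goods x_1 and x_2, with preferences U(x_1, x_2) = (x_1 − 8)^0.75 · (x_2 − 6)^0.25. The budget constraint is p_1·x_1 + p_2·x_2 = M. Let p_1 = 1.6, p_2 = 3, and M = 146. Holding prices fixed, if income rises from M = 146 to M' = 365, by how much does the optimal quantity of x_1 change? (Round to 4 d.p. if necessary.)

This is Cobb-Douglas in (x_1−8, x_2−6): tangency gives 0.75·p_2·(x_2−6) = 0.25·p_1·(x_1−8).
After buying the subsistence bundle (8, 6), a share 0.75 of the remaining income goes to x_1: x_1* = 8 + 0.75·(M − 8p_1 − 6p_2)/p_1.
Discretionary income = 146 − 8·1.6 − 6·3 = 115.2; x_1* = 8 + 0.75·115.2/1.6 = 62.
At M' = 365: x_1* = 164.6562. Change: 164.6562 − 62 = 102.6562.

Δx_1* = 102.6562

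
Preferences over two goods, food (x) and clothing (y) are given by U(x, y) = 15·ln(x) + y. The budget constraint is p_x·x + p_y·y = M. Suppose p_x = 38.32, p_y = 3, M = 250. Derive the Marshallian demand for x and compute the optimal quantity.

x* = 1.1743

At the given prices: x* = 15·3/38.32 = 1.1743.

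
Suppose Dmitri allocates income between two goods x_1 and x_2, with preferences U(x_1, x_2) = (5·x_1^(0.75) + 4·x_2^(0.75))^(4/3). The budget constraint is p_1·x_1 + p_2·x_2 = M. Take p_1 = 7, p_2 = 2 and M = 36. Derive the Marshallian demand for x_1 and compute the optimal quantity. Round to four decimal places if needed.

MRS = MU_x_1/MU_x_2 = (5/4)·(x_2/x_1)^(0.25). Set equal to p_1/p_2.
Hence x_2/x_1 = ((4/5)·p_1/p_2)^(1/(0.25)), i.e. raised to the 4 power.
Substitute x_2 = (x_2/x_1)·x_1 into the budget: x_1* = M/(p_1 + p_2·(x_2/x_1)).
Numerically x_2/x_1 = 61.4656, so x_1* = 36/(7 + 2·61.4656) = 0.2771.

x_1* = 0.2771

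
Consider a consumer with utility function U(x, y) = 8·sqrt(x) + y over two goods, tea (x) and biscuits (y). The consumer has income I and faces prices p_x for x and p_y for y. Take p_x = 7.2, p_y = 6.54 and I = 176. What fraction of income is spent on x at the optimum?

share on x = 0.54

MU_x = 4/√x, MU_y = 1. Tangency: 4/√x = p_x/p_y.
Solve: √x = 4·p_y/p_x, so x*(p_x,p_y) = (4·p_y/p_x)², and y* = (I − p_x·x*)/p_y.
Plugging in: x* = (4·6.54/7.2)² = 13.2011, y* = 12.378.
Expenditure on x: 7.2·13.2011 = 95.048; share = 0.54.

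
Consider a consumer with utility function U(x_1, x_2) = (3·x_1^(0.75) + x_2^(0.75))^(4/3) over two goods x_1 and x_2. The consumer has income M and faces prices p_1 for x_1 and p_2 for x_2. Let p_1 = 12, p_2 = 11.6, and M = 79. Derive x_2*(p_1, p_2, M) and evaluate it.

From the CES first-order condition, 3·(x_2/x_1)^(0.25) = p_1/p_2.
Solve for the ratio: x_2/x_1 = [(1/3)·p_1/p_2]^(4).
With the ratio pinned down, the budget gives x_1* = M/(p_1 + p_2·(x_2/x_1)) and x_2* = (x_2/x_1)·x_1*.
Numerically x_2/x_1 = 0.014139, so x_1* = 79/(12 + 11.6·0.014139) = 6.4946 and x_2* = 0.014139·6.4946 = 0.0918.

x_2* = 0.0918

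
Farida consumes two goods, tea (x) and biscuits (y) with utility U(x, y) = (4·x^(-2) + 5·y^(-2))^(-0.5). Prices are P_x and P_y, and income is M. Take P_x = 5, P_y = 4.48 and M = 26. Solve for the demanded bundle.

MU_x ∝ 4·x^(-3), MU_y ∝ 5·y^(-3), so MRS = (4/5)·(y/x)^(3) = P_x/P_y.
Hence y/x = ((5/4)·P_x/P_y)^(1/(3)), i.e. raised to the 1/3 power.
With the ratio pinned down, the budget gives x* = M/(P_x + P_y·(y/x)) and y* = (y/x)·x*.
Numerically y/x = 1.117379, so x* = 26/(5 + 4.48·1.117379) = 2.5985 and y* = 1.117379·2.5985 = 2.9035.

x* = 2.5985, y* = 2.9035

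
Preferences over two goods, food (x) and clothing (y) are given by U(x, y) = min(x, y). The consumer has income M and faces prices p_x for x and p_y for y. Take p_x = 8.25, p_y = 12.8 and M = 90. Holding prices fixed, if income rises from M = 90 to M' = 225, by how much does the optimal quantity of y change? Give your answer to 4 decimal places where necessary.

Δy* = 6.4133

Leontief preferences: the optimum is at the kink where x/1 = y/1, i.e. y = x.
Budget: p_x·x + p_y·x = M, so (p_x + p_y)·x = M.
Demand: x*(p_x,p_y,M) = M/(p_x + p_y), y* = M/(p_x + p_y).
Here 8.25 + 12.8 = 21.05, giving y* = 4.2755.
At M' = 225: y* = 10.6888. Change: 10.6888 − 4.2755 = 6.4133.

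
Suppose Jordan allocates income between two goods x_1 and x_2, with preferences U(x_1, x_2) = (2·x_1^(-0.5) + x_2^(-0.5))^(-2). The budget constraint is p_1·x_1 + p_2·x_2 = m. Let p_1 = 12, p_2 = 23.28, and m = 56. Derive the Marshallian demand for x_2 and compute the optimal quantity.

MU_x_1 ∝ 2·x_1^(-1.5), MU_x_2 ∝ x_2^(-1.5), so MRS = 2·(x_2/x_1)^(1.5) = p_1/p_2.
Hence x_2/x_1 = ((1/2)·p_1/p_2)^(1/(1.5)), i.e. raised to the 2/3 power.
With the ratio pinned down, the budget gives x_1* = m/(p_1 + p_2·(x_2/x_1)) and x_2* = (x_2/x_1)·x_1*.
Numerically x_2/x_1 = 0.404991, so x_1* = 56/(12 + 23.28·0.404991) = 2.6134 and x_2* = 0.404991·2.6134 = 1.0584.

x_2* = 1.0584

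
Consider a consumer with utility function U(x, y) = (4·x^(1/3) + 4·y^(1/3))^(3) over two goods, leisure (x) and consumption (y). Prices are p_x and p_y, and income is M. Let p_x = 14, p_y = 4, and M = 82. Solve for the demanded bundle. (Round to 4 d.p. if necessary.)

x* = 2.0402, y* = 13.3592

MU_x ∝ 4·x^(-2/3), MU_y ∝ 4·y^(-2/3), so MRS = (y/x)^(2/3) = p_x/p_y.
Hence y/x = (p_x/p_y)^(1/(2/3)), i.e. raised to the 1.5 power.
Substitute y = (y/x)·x into the budget: x* = M/(p_x + p_y·(y/x)).
Numerically y/x = 6.5479, so x* = 82/(14 + 4·6.5479) = 2.0402 and y* = 6.5479·2.0402 = 13.3592.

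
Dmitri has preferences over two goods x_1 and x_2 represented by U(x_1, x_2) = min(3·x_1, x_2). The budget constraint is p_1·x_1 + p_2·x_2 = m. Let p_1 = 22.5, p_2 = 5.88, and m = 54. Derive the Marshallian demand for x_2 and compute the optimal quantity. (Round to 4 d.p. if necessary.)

With perfect complements, no substitution: consume in ratio x_1:x_2 = 1:3.
Budget: p_1·x_1 + p_2·3·x_1 = m, so (p_1 + 3·p_2)·x_1 = m.
Demand: x_1*(p_1,p_2,m) = m/(p_1 + 3·p_2), x_2* = 3·m/(p_1 + 3·p_2).
Here 22.5 + 3·5.88 = 40.14, giving x_2* = 4.0359.

x_2* = 4.0359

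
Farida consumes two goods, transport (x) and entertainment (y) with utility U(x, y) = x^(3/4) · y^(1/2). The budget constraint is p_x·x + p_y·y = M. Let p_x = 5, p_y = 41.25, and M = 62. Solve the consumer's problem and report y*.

y* = 0.6012

MU_x/MU_y = (0.75·y)/(0.5·x); tangency sets this equal to p_x/p_y.
Rearranging, p_y·y = (2/3)·p_x·x. Substituting into the budget gives p_x·x·(1 + (2/3)) = M.
Demand: x*(p_x,p_y,M) = 0.6·M/p_x and y* = 0.4·M/p_y.
At p_x=5, p_y=41.25, M=62: y* = 0.4·62/41.25 = 0.6012.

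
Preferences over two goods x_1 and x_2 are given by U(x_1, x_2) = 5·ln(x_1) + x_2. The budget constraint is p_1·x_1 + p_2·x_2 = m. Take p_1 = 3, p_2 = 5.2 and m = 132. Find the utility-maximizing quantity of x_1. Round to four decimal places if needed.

MU_x_1 = 5/x_1, MU_x_2 = 1. Tangency: 5/x_1 = p_1/p_2.
So x_1*(p_1,p_2) = 5·p_2/p_1, independent of income; and x_2* = (m − 5·p_2)/p_2.
At the given prices: x_1* = 5·5.2/3 = 8.6667.

x_1* = 8.6667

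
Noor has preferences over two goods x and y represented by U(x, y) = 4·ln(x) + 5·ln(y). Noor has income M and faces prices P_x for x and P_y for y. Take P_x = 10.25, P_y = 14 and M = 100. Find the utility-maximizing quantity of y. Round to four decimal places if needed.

y* = 3.9683

The MRS is (4/5)·y/x. Set MRS = P_x/P_y.
Rearranging, P_y·y = (5/4)·P_x·x. Substituting into the budget gives P_x·x·(1 + (5/4)) = M.
Demand: x*(P_x,P_y,M) = 4/9·M/P_x and y* = 5/9·M/P_y.
At P_x=10.25, P_y=14, M=100: y* = 5/9·100/14 = 3.9683.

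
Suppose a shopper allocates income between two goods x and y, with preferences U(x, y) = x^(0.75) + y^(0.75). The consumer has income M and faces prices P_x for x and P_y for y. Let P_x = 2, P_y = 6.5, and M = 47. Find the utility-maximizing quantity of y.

y* = 0.2047

Numerically y/x = 0.008963, so x* = 47/(2 + 6.5·0.008963) = 22.8348 and y* = 0.008963·22.8348 = 0.2047.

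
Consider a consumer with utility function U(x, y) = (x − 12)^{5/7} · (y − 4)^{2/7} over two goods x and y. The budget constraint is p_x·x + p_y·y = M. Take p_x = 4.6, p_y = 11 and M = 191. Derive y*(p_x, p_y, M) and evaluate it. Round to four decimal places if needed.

y* = 6.3844

This is Cobb-Douglas in (x−12, y−4): tangency gives 5/7·p_y·(y−4) = 2/7·p_x·(x−12).
Substituting into the budget: x* = 12 + 5/7·(M − 12·p_x − 4·p_y)/p_x, and y* = 4 + 2/7·(…)/p_y.
Discretionary income = 191 − 12·4.6 − 4·11 = 91.8; y* = 4 + 2/7·91.8/11 = 6.3844.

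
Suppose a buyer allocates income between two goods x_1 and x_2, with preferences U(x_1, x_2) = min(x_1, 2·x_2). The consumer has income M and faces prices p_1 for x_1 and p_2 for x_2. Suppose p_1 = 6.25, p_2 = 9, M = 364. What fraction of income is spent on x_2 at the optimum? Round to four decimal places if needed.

share on x_2 = 0.4186

Leontief preferences: the optimum is at the kink where x_1/2 = x_2/1, i.e. x_2 = (1/2)·x_1.
Budget: p_1·x_1 + p_2·(1/2)·x_1 = M, so (2·p_1 + p_2)·x_1 = 2·M.
Demand: x_1*(p_1,p_2,M) = 2·M/(2·p_1 + p_2), x_2* = M/(2·p_1 + p_2).
Here 2·6.25 + 9 = 21.5, giving x_1* = 33.8605 and x_2* = 16.9302.
Expenditure on x_2: 9·16.9302 = 152.3721; share = 0.4186.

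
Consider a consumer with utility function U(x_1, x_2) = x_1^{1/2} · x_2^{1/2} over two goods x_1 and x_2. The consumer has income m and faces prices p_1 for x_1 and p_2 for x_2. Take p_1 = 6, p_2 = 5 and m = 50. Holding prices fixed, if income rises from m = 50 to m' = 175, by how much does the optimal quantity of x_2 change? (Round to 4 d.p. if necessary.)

Δx_2* = 12.5

Demand: x_1*(p_1,p_2,m) = 0.5·m/p_1 and x_2* = 0.5·m/p_2.
At p_1=6, p_2=5, m=50: x_2* = 0.5·50/5 = 5.
At m' = 175: x_2* = 17.5. Change: 17.5 − 5 = 12.5.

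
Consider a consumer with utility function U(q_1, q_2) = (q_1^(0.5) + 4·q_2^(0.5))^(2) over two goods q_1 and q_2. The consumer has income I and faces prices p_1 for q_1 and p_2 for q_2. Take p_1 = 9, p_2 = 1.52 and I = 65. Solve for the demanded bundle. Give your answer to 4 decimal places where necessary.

MU_q_1 ∝ q_1^(-0.5), MU_q_2 ∝ 4·q_2^(-0.5), so MRS = (1/4)·(q_2/q_1)^(0.5) = p_1/p_2.
Hence q_2/q_1 = (4·p_1/p_2)^(1/(0.5)), i.e. raised to the 2 power.
Substitute q_2 = (q_2/q_1)·q_1 into the budget: q_1* = I/(p_1 + p_2·(q_2/q_1)).
Numerically q_2/q_1 = 560.941828, so q_1* = 65/(9 + 1.52·560.941828) = 0.0754 and q_2* = 560.941828·0.0754 = 42.3165.

q_1* = 0.0754, q_2* = 42.3165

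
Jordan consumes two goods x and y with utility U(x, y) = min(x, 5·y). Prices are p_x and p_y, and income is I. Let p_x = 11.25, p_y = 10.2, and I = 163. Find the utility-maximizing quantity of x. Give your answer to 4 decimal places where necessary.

x* = 12.2649

With perfect complements, no substitution: consume in ratio x:y = 5:1.
Budget: p_x·x + p_y·(1/5)·x = I, so (5·p_x + p_y)·x = 5·I.
Demand: x*(p_x,p_y,I) = 5·I/(5·p_x + p_y), y* = I/(5·p_x + p_y).
Here 5·11.25 + 10.2 = 66.45, giving x* = 12.2649.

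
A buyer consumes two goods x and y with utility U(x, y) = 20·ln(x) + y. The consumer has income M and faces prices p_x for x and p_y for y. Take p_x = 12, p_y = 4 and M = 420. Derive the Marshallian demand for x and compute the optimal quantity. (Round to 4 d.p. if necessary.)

Set MRS = p_x/p_y: (20/x)/1 = p_x/p_y.
So x*(p_x,p_y) = 20·p_y/p_x, independent of income; and y* = (M − 20·p_y)/p_y.
At the given prices: x* = 20·4/12 = 6.6667.

x* = 6.6667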